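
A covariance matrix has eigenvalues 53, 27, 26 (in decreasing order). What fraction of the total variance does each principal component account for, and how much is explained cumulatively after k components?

Step 1 — total variance = trace(Sigma) = Σ λ_i = 53 + 27 + 26 = 106.

Step 2 — fraction explained by component i = λ_i / Σ λ:
  PC1: 53/106 = 0.5
  PC2: 27/106 = 0.2547
  PC3: 26/106 = 0.2453

Step 3 — cumulative fraction after k components = (λ_1 + ... + λ_k) / Σ λ:
  k = 1: 53/106 = 0.5
  k = 2: (53 + 27)/106 = 80/106 = 0.7547
  k = 3: (53 + 27 + 26)/106 = 106/106 = 1

Summary (fraction, with percent):

explained: PC1 0.5 (50%), PC2 0.2547 (25.47%), PC3 0.2453 (24.53%);  cumulative: 0.5, 0.7547, 1


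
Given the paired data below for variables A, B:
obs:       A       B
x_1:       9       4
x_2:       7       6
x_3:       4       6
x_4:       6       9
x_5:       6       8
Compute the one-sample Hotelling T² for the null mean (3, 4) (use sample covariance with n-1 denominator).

Step 1 — sample mean vector:
  mean(A) = (9 + 7 + 4 + 6 + 6) / 5 = 32/5 = 6.4
  mean(B) = (4 + 6 + 6 + 9 + 8) / 5 = 33/5 = 6.6
  x̄ = (6.4, 6.6),  deviation x̄ - mu_0 = (6.4, 6.6) - (3, 4) = (3.4, 2.6).

Step 2 — sample covariance matrix, S[i,j] = (1/(n-1)) · Σ_k (x_{k,i} - mean_i) · (x_{k,j} - mean_j), divisor n-1 = 4:
  S[A,A] = ((2.6)·(2.6) + (0.6)·(0.6) + (-2.4)·(-2.4) + (-0.4)·(-0.4) + (-0.4)·(-0.4)) / 4 = 13.2/4 = 3.3
  S[A,B] = ((2.6)·(-2.6) + (0.6)·(-0.6) + (-2.4)·(-0.6) + (-0.4)·(2.4) + (-0.4)·(1.4)) / 4 = -7.2/4 = -1.8
  S[B,B] = ((-2.6)·(-2.6) + (-0.6)·(-0.6) + (-0.6)·(-0.6) + (2.4)·(2.4) + (1.4)·(1.4)) / 4 = 15.2/4 = 3.8
  S = [[3.3, -1.8],
 [-1.8, 3.8]].

Step 3 — invert S. det(S) = 3.3·3.8 - (-1.8)² = 9.3.
  S^{-1} = (1/det) · [[d, -b], [-b, a]] = [[0.4086, 0.1935],
 [0.1935, 0.3548]].

Step 4 — quadratic form (x̄ - mu_0)^T · S^{-1} · (x̄ - mu_0):
  S^{-1} · (x̄ - mu_0) = (1.8925, 1.5806),
  (x̄ - mu_0)^T · [...] = (3.4)·(1.8925) + (2.6)·(1.5806) = 10.5441.

Step 5 — scale by n: T² = 5 · 10.5441 = 52.7204.

T² ≈ 52.7204


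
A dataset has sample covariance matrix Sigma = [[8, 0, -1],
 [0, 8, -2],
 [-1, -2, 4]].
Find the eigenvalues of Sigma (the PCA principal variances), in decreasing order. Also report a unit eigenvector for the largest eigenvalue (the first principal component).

Step 1 — characteristic polynomial p(λ) = det(λI - Sigma) = λ³ - tr·λ² + c_1·λ - det, where tr = trace, c_1 = sum of the principal 2×2 minors, det = det(Sigma):
  tr = 8 + 8 + 4 = 20,
  c_1 = (8·8 - (0)²) + (8·4 - (-1)²) + (8·4 - (-2)²) = 64 + 31 + 28 = 123,
  det = 8·(8·4 - (-2)²) - (0)·((0)·4 - (-2)·(-1)) + (-1)·((0)·(-2) - 8·(-1)) = 8·(28) - (0)·(-2) + (-1)·(8) = 216.
  So p(λ) = λ³ - 20λ² + 123λ - 216.
Step 2 — look for an integer root (rational root theorem: any rational root is an integer divisor of 216). Testing λ = 3:
  p(3) = 27 - 180 + 369 - 216 = 0  ✓
  Dividing out (λ - 3): p(λ) = (λ - 3)(λ² - 17λ + 72).
Step 3 — remaining eigenvalues from the quadratic λ² - 17λ + 72 = 0:
  Δ = 17² - 4·72 = 289 - 288 = 1,  λ = (17 ± √1)/2 = (17 ± 1)/2 = 9 or 8.
  Sorted: λ_1 = 9,  λ_2 = 8,  λ_3 = 3  (check: sum = 20 = tr ✓).

Step 4 — unit eigenvector for λ_1 = 9: v spans the null space of (Sigma - λ_1 I), whose rows are
  r_1 = (-1, 0, -1),  r_2 = (0, -1, -2),  r_3 = (-1, -2, -5).
  v is orthogonal to every row, so take v ∝ r_1 × r_2 = ((0)·(-2) - (-1)·(-1), (-1)·(0) - (-1)·(-2), (-1)·(-1) - (0)·(0)) = (-1, -2, 1).
  Rescale (multiply by -1 so the first nonzero entry is positive): u = (1, 2, -1).
  ||u|| = √((1)² + (2)² + (-1)²) = √(6) ≈ 2.4495,  v_1 = u/||u|| ≈ (0.4082, 0.8165, -0.4082) (||v_1|| = 1).

λ_1 = 9,  λ_2 = 8,  λ_3 = 3;  v_1 ≈ (0.4082, 0.8165, -0.4082)


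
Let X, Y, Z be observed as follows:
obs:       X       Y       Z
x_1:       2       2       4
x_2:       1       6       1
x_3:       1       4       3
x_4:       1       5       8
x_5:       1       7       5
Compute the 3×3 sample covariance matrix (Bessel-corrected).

Step 1 — column means:
  mean(X) = (2 + 1 + 1 + 1 + 1) / 5 = 6/5 = 1.2
  mean(Y) = (2 + 6 + 4 + 5 + 7) / 5 = 24/5 = 4.8
  mean(Z) = (4 + 1 + 3 + 8 + 5) / 5 = 21/5 = 4.2

Step 2 — sample covariance S[i,j] = (1/(n-1)) · Σ_k (x_{k,i} - mean_i) · (x_{k,j} - mean_j), with n-1 = 4.
  S[X,X] = ((0.8)·(0.8) + (-0.2)·(-0.2) + (-0.2)·(-0.2) + (-0.2)·(-0.2) + (-0.2)·(-0.2)) / 4 = 0.8/4 = 0.2
  S[X,Y] = ((0.8)·(-2.8) + (-0.2)·(1.2) + (-0.2)·(-0.8) + (-0.2)·(0.2) + (-0.2)·(2.2)) / 4 = -2.8/4 = -0.7
  S[X,Z] = ((0.8)·(-0.2) + (-0.2)·(-3.2) + (-0.2)·(-1.2) + (-0.2)·(3.8) + (-0.2)·(0.8)) / 4 = -0.2/4 = -0.05
  S[Y,Y] = ((-2.8)·(-2.8) + (1.2)·(1.2) + (-0.8)·(-0.8) + (0.2)·(0.2) + (2.2)·(2.2)) / 4 = 14.8/4 = 3.7
  S[Y,Z] = ((-2.8)·(-0.2) + (1.2)·(-3.2) + (-0.8)·(-1.2) + (0.2)·(3.8) + (2.2)·(0.8)) / 4 = 0.2/4 = 0.05
  S[Z,Z] = ((-0.2)·(-0.2) + (-3.2)·(-3.2) + (-1.2)·(-1.2) + (3.8)·(3.8) + (0.8)·(0.8)) / 4 = 26.8/4 = 6.7

S is symmetric (S[j,i] = S[i,j]). Assembling:

S = [[0.2, -0.7, -0.05],
 [-0.7, 3.7, 0.05],
 [-0.05, 0.05, 6.7]]


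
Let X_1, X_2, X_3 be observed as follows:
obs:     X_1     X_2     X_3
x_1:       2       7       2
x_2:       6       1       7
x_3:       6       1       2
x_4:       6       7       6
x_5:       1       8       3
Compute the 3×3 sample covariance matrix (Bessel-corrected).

Step 1 — column means:
  mean(X_1) = (2 + 6 + 6 + 6 + 1) / 5 = 21/5 = 4.2
  mean(X_2) = (7 + 1 + 1 + 7 + 8) / 5 = 24/5 = 4.8
  mean(X_3) = (2 + 7 + 2 + 6 + 3) / 5 = 20/5 = 4

Step 2 — sample covariance S[i,j] = (1/(n-1)) · Σ_k (x_{k,i} - mean_i) · (x_{k,j} - mean_j), with n-1 = 4.
  S[X_1,X_1] = ((-2.2)·(-2.2) + (1.8)·(1.8) + (1.8)·(1.8) + (1.8)·(1.8) + (-3.2)·(-3.2)) / 4 = 24.8/4 = 6.2
  S[X_1,X_2] = ((-2.2)·(2.2) + (1.8)·(-3.8) + (1.8)·(-3.8) + (1.8)·(2.2) + (-3.2)·(3.2)) / 4 = -24.8/4 = -6.2
  S[X_1,X_3] = ((-2.2)·(-2) + (1.8)·(3) + (1.8)·(-2) + (1.8)·(2) + (-3.2)·(-1)) / 4 = 13/4 = 3.25
  S[X_2,X_2] = ((2.2)·(2.2) + (-3.8)·(-3.8) + (-3.8)·(-3.8) + (2.2)·(2.2) + (3.2)·(3.2)) / 4 = 48.8/4 = 12.2
  S[X_2,X_3] = ((2.2)·(-2) + (-3.8)·(3) + (-3.8)·(-2) + (2.2)·(2) + (3.2)·(-1)) / 4 = -7/4 = -1.75
  S[X_3,X_3] = ((-2)·(-2) + (3)·(3) + (-2)·(-2) + (2)·(2) + (-1)·(-1)) / 4 = 22/4 = 5.5

S is symmetric (S[j,i] = S[i,j]). Assembling:

S = [[6.2, -6.2, 3.25],
 [-6.2, 12.2, -1.75],
 [3.25, -1.75, 5.5]]


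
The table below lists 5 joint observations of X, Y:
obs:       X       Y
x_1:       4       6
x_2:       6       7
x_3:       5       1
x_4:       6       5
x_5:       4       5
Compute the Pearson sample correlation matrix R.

Step 1 — column means:
  mean(X) = (4 + 6 + 5 + 6 + 4) / 5 = 25/5 = 5
  mean(Y) = (6 + 7 + 1 + 5 + 5) / 5 = 24/5 = 4.8

Step 2 — sample variances and covariances s[i,j] = (1/(n-1)) · Σ_k (x_{k,i} - mean_i) · (x_{k,j} - mean_j), with n-1 = 4:
  s[X,X] = ((-1)·(-1) + (1)·(1) + (0)·(0) + (1)·(1) + (-1)·(-1)) / 4 = 4/4 = 1
  s[X,Y] = ((-1)·(1.2) + (1)·(2.2) + (0)·(-3.8) + (1)·(0.2) + (-1)·(0.2)) / 4 = 1/4 = 0.25
  s[Y,Y] = ((1.2)·(1.2) + (2.2)·(2.2) + (-3.8)·(-3.8) + (0.2)·(0.2) + (0.2)·(0.2)) / 4 = 20.8/4 = 5.2
  Sample standard deviations s_i = √(s[i,i]):
  s(X) = √(1) = 1
  s(Y) = √(5.2) = 2.2804

Step 3 — r_{ij} = s_{ij} / (s_i · s_j):
  r[X,X] = 1 (diagonal).
  r[X,Y] = 0.25 / (1 · 2.2804) = 0.25 / 2.2804 = 0.1096
  r[Y,Y] = 1 (diagonal).

R is symmetric with unit diagonal. Assembling:

R = [[1, 0.1096],
 [0.1096, 1]]


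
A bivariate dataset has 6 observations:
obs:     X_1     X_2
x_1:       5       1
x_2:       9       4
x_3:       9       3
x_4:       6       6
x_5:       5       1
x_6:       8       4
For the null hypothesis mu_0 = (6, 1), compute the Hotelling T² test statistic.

Step 1 — sample mean vector:
  mean(X_1) = (5 + 9 + 9 + 6 + 5 + 8) / 6 = 42/6 = 7
  mean(X_2) = (1 + 4 + 3 + 6 + 1 + 4) / 6 = 19/6 = 3.1667
  x̄ = (7, 3.1667),  deviation x̄ - mu_0 = (7, 3.1667) - (6, 1) = (1, 2.1667).

Step 2 — sample covariance matrix, S[i,j] = (1/(n-1)) · Σ_k (x_{k,i} - mean_i) · (x_{k,j} - mean_j), divisor n-1 = 5:
  S[X_1,X_1] = ((-2)·(-2) + (2)·(2) + (2)·(2) + (-1)·(-1) + (-2)·(-2) + (1)·(1)) / 5 = 18/5 = 3.6
  S[X_1,X_2] = ((-2)·(-2.1667) + (2)·(0.8333) + (2)·(-0.1667) + (-1)·(2.8333) + (-2)·(-2.1667) + (1)·(0.8333)) / 5 = 8/5 = 1.6
  S[X_2,X_2] = ((-2.1667)·(-2.1667) + (0.8333)·(0.8333) + (-0.1667)·(-0.1667) + (2.8333)·(2.8333) + (-2.1667)·(-2.1667) + (0.8333)·(0.8333)) / 5 = 18.8333/5 = 3.7667
  S = [[3.6, 1.6],
 [1.6, 3.7667]].

Step 3 — invert S. det(S) = 3.6·3.7667 - (1.6)² = 11.
  S^{-1} = (1/det) · [[d, -b], [-b, a]] = [[0.3424, -0.1455],
 [-0.1455, 0.3273]].

Step 4 — quadratic form (x̄ - mu_0)^T · S^{-1} · (x̄ - mu_0):
  S^{-1} · (x̄ - mu_0) = (0.0273, 0.5636),
  (x̄ - mu_0)^T · [...] = (1)·(0.0273) + (2.1667)·(0.5636) = 1.2485.

Step 5 — scale by n: T² = 6 · 1.2485 = 7.4909.

T² ≈ 7.4909


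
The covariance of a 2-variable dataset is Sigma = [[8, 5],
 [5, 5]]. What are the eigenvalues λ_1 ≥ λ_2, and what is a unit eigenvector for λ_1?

Step 1 — characteristic polynomial of 2×2 Sigma:
  det(Sigma - λI) = λ² - trace · λ + det = 0.
  trace = 8 + 5 = 13, det = 8·5 - (5)² = 15.
Step 2 — discriminant:
  Δ = trace² - 4·det = 169 - 60 = 109.
Step 3 — eigenvalues:
  λ = (trace ± √Δ)/2 = (13 ± 10.4403)/2,
  λ_1 = 11.7202,  λ_2 = 1.2798.

Step 4 — unit eigenvector for λ_1: solve (Sigma - λ_1 I)v = 0. First row:
  (8 - 11.7202)·v_x + (5)·v_y = 0, i.e. (-3.7202)·v_x + (5)·v_y = 0,
  so v ∝ (b, λ_1 - a) = (5, 3.7202) = u.
  ||u|| = √((5)² + (3.7202)²) = √(38.8395) ≈ 6.2321,
  v_1 = u/||u|| ≈ (0.8023, 0.5969) (||v_1|| = 1).

λ_1 = 11.7202,  λ_2 = 1.2798;  v_1 ≈ (0.8023, 0.5969)


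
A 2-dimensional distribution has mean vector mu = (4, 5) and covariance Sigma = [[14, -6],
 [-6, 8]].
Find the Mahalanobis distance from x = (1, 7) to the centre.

Step 1 — centre the observation: (x - mu) = (-3, 2).

Step 2 — invert Sigma. det(Sigma) = 14·8 - (-6)² = 76.
  Sigma^{-1} = (1/det) · [[d, -b], [-b, a]] = [[0.1053, 0.0789],
 [0.0789, 0.1842]].

Step 3 — form the quadratic (x - mu)^T · Sigma^{-1} · (x - mu):
  Sigma^{-1} · (x - mu) = (-0.1579, 0.1316).
  (x - mu)^T · [Sigma^{-1} · (x - mu)] = (-3)·(-0.1579) + (2)·(0.1316) = 0.7368.

Step 4 — take square root: d = √(0.7368) ≈ 0.8584.

d(x, mu) = √(0.7368) ≈ 0.8584


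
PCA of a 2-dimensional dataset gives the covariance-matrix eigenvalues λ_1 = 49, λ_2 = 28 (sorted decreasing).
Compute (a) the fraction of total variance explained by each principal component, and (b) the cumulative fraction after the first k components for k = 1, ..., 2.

Step 1 — total variance = trace(Sigma) = Σ λ_i = 49 + 28 = 77.

Step 2 — fraction explained by component i = λ_i / Σ λ:
  PC1: 49/77 = 0.6364
  PC2: 28/77 = 0.3636

Step 3 — cumulative fraction after k components = (λ_1 + ... + λ_k) / Σ λ:
  k = 1: 49/77 = 0.6364
  k = 2: (49 + 28)/77 = 77/77 = 1

Summary (fraction, with percent):

explained: PC1 0.6364 (63.64%), PC2 0.3636 (36.36%);  cumulative: 0.6364, 1


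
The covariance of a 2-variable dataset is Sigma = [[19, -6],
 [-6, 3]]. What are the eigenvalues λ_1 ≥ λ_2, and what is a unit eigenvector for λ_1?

Step 1 — characteristic polynomial of 2×2 Sigma:
  det(Sigma - λI) = λ² - trace · λ + det = 0.
  trace = 19 + 3 = 22, det = 19·3 - (-6)² = 21.
Step 2 — discriminant:
  Δ = trace² - 4·det = 484 - 84 = 400.
Step 3 — eigenvalues:
  λ = (trace ± √Δ)/2 = (22 ± 20)/2,
  λ_1 = 21,  λ_2 = 1.

Step 4 — unit eigenvector for λ_1: solve (Sigma - λ_1 I)v = 0. First row:
  (19 - 21)·v_x + (-6)·v_y = 0, i.e. (-2)·v_x + (-6)·v_y = 0,
  so v ∝ (b, λ_1 - a) = (-6, 2); multiply by -1 so the first entry is positive: u = (6, -2).
  ||u|| = √((6)² + (-2)²) = √(40) ≈ 6.3246,
  v_1 = u/||u|| ≈ (0.9487, -0.3162) (||v_1|| = 1).

λ_1 = 21,  λ_2 = 1;  v_1 ≈ (0.9487, -0.3162)


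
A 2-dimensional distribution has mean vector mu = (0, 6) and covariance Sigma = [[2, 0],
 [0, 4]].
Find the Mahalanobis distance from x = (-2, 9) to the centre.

Step 1 — centre the observation: (x - mu) = (-2, 3).

Step 2 — invert Sigma. det(Sigma) = 2·4 - (0)² = 8.
  Sigma^{-1} = (1/det) · [[d, -b], [-b, a]] = [[0.5, 0],
 [0, 0.25]].

Step 3 — form the quadratic (x - mu)^T · Sigma^{-1} · (x - mu):
  Sigma^{-1} · (x - mu) = (-1, 0.75).
  (x - mu)^T · [Sigma^{-1} · (x - mu)] = (-2)·(-1) + (3)·(0.75) = 4.25.

Step 4 — take square root: d = √(4.25) ≈ 2.0616.

d(x, mu) = √(4.25) ≈ 2.0616


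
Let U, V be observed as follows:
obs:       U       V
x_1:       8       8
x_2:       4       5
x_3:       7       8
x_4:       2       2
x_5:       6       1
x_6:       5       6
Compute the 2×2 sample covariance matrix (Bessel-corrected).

Step 1 — column means:
  mean(U) = (8 + 4 + 7 + 2 + 6 + 5) / 6 = 32/6 = 5.3333
  mean(V) = (8 + 5 + 8 + 2 + 1 + 6) / 6 = 30/6 = 5

Step 2 — sample covariance S[i,j] = (1/(n-1)) · Σ_k (x_{k,i} - mean_i) · (x_{k,j} - mean_j), with n-1 = 5.
  S[U,U] = ((2.6667)·(2.6667) + (-1.3333)·(-1.3333) + (1.6667)·(1.6667) + (-3.3333)·(-3.3333) + (0.6667)·(0.6667) + (-0.3333)·(-0.3333)) / 5 = 23.3333/5 = 4.6667
  S[U,V] = ((2.6667)·(3) + (-1.3333)·(0) + (1.6667)·(3) + (-3.3333)·(-3) + (0.6667)·(-4) + (-0.3333)·(1)) / 5 = 20/5 = 4
  S[V,V] = ((3)·(3) + (0)·(0) + (3)·(3) + (-3)·(-3) + (-4)·(-4) + (1)·(1)) / 5 = 44/5 = 8.8

S is symmetric (S[j,i] = S[i,j]). Assembling:

S = [[4.6667, 4],
 [4, 8.8]]


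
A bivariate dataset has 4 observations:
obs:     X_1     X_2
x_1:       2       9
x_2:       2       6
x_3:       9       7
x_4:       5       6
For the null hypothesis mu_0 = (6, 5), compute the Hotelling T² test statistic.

Step 1 — sample mean vector:
  mean(X_1) = (2 + 2 + 9 + 5) / 4 = 18/4 = 4.5
  mean(X_2) = (9 + 6 + 7 + 6) / 4 = 28/4 = 7
  x̄ = (4.5, 7),  deviation x̄ - mu_0 = (4.5, 7) - (6, 5) = (-1.5, 2).

Step 2 — sample covariance matrix, S[i,j] = (1/(n-1)) · Σ_k (x_{k,i} - mean_i) · (x_{k,j} - mean_j), divisor n-1 = 3:
  S[X_1,X_1] = ((-2.5)·(-2.5) + (-2.5)·(-2.5) + (4.5)·(4.5) + (0.5)·(0.5)) / 3 = 33/3 = 11
  S[X_1,X_2] = ((-2.5)·(2) + (-2.5)·(-1) + (4.5)·(0) + (0.5)·(-1)) / 3 = -3/3 = -1
  S[X_2,X_2] = ((2)·(2) + (-1)·(-1) + (0)·(0) + (-1)·(-1)) / 3 = 6/3 = 2
  S = [[11, -1],
 [-1, 2]].

Step 3 — invert S. det(S) = 11·2 - (-1)² = 21.
  S^{-1} = (1/det) · [[d, -b], [-b, a]] = [[0.0952, 0.0476],
 [0.0476, 0.5238]].

Step 4 — quadratic form (x̄ - mu_0)^T · S^{-1} · (x̄ - mu_0):
  S^{-1} · (x̄ - mu_0) = (-0.0476, 0.9762),
  (x̄ - mu_0)^T · [...] = (-1.5)·(-0.0476) + (2)·(0.9762) = 2.0238.

Step 5 — scale by n: T² = 4 · 2.0238 = 8.0952.

T² ≈ 8.0952


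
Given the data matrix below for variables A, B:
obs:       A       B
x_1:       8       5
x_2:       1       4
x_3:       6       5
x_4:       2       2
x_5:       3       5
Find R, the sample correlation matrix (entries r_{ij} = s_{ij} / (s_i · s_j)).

Step 1 — column means:
  mean(A) = (8 + 1 + 6 + 2 + 3) / 5 = 20/5 = 4
  mean(B) = (5 + 4 + 5 + 2 + 5) / 5 = 21/5 = 4.2

Step 2 — sample variances and covariances s[i,j] = (1/(n-1)) · Σ_k (x_{k,i} - mean_i) · (x_{k,j} - mean_j), with n-1 = 4:
  s[A,A] = ((4)·(4) + (-3)·(-3) + (2)·(2) + (-2)·(-2) + (-1)·(-1)) / 4 = 34/4 = 8.5
  s[A,B] = ((4)·(0.8) + (-3)·(-0.2) + (2)·(0.8) + (-2)·(-2.2) + (-1)·(0.8)) / 4 = 9/4 = 2.25
  s[B,B] = ((0.8)·(0.8) + (-0.2)·(-0.2) + (0.8)·(0.8) + (-2.2)·(-2.2) + (0.8)·(0.8)) / 4 = 6.8/4 = 1.7
  Sample standard deviations s_i = √(s[i,i]):
  s(A) = √(8.5) = 2.9155
  s(B) = √(1.7) = 1.3038

Step 3 — r_{ij} = s_{ij} / (s_i · s_j):
  r[A,A] = 1 (diagonal).
  r[A,B] = 2.25 / (2.9155 · 1.3038) = 2.25 / 3.8013 = 0.5919
  r[B,B] = 1 (diagonal).

R is symmetric with unit diagonal. Assembling:

R = [[1, 0.5919],
 [0.5919, 1]]


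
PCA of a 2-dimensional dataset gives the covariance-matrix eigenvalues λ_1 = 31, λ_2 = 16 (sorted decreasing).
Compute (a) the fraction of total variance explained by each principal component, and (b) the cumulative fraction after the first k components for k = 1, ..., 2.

Step 1 — total variance = trace(Sigma) = Σ λ_i = 31 + 16 = 47.

Step 2 — fraction explained by component i = λ_i / Σ λ:
  PC1: 31/47 = 0.6596
  PC2: 16/47 = 0.3404

Step 3 — cumulative fraction after k components = (λ_1 + ... + λ_k) / Σ λ:
  k = 1: 31/47 = 0.6596
  k = 2: (31 + 16)/47 = 47/47 = 1

Summary (fraction, with percent):

explained: PC1 0.6596 (65.96%), PC2 0.3404 (34.04%);  cumulative: 0.6596, 1


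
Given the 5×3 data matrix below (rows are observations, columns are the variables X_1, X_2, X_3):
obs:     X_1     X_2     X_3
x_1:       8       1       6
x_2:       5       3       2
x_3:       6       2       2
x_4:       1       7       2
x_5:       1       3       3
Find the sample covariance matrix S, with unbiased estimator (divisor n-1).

Step 1 — column means:
  mean(X_1) = (8 + 5 + 6 + 1 + 1) / 5 = 21/5 = 4.2
  mean(X_2) = (1 + 3 + 2 + 7 + 3) / 5 = 16/5 = 3.2
  mean(X_3) = (6 + 2 + 2 + 2 + 3) / 5 = 15/5 = 3

Step 2 — sample covariance S[i,j] = (1/(n-1)) · Σ_k (x_{k,i} - mean_i) · (x_{k,j} - mean_j), with n-1 = 4.
  S[X_1,X_1] = ((3.8)·(3.8) + (0.8)·(0.8) + (1.8)·(1.8) + (-3.2)·(-3.2) + (-3.2)·(-3.2)) / 4 = 38.8/4 = 9.7
  S[X_1,X_2] = ((3.8)·(-2.2) + (0.8)·(-0.2) + (1.8)·(-1.2) + (-3.2)·(3.8) + (-3.2)·(-0.2)) / 4 = -22.2/4 = -5.55
  S[X_1,X_3] = ((3.8)·(3) + (0.8)·(-1) + (1.8)·(-1) + (-3.2)·(-1) + (-3.2)·(0)) / 4 = 12/4 = 3
  S[X_2,X_2] = ((-2.2)·(-2.2) + (-0.2)·(-0.2) + (-1.2)·(-1.2) + (3.8)·(3.8) + (-0.2)·(-0.2)) / 4 = 20.8/4 = 5.2
  S[X_2,X_3] = ((-2.2)·(3) + (-0.2)·(-1) + (-1.2)·(-1) + (3.8)·(-1) + (-0.2)·(0)) / 4 = -9/4 = -2.25
  S[X_3,X_3] = ((3)·(3) + (-1)·(-1) + (-1)·(-1) + (-1)·(-1) + (0)·(0)) / 4 = 12/4 = 3

S is symmetric (S[j,i] = S[i,j]). Assembling:

S = [[9.7, -5.55, 3],
 [-5.55, 5.2, -2.25],
 [3, -2.25, 3]]


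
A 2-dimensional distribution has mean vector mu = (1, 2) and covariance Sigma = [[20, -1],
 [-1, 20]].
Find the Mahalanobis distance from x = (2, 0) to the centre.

Step 1 — centre the observation: (x - mu) = (1, -2).

Step 2 — invert Sigma. det(Sigma) = 20·20 - (-1)² = 399.
  Sigma^{-1} = (1/det) · [[d, -b], [-b, a]] = [[0.0501, 0.0025],
 [0.0025, 0.0501]].

Step 3 — form the quadratic (x - mu)^T · Sigma^{-1} · (x - mu):
  Sigma^{-1} · (x - mu) = (0.0451, -0.0977).
  (x - mu)^T · [Sigma^{-1} · (x - mu)] = (1)·(0.0451) + (-2)·(-0.0977) = 0.2406.

Step 4 — take square root: d = √(0.2406) ≈ 0.4905.

d(x, mu) = √(0.2406) ≈ 0.4905


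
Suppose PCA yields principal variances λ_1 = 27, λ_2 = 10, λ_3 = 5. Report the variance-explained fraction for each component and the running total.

Step 1 — total variance = trace(Sigma) = Σ λ_i = 27 + 10 + 5 = 42.

Step 2 — fraction explained by component i = λ_i / Σ λ:
  PC1: 27/42 = 0.6429
  PC2: 10/42 = 0.2381
  PC3: 5/42 = 0.119

Step 3 — cumulative fraction after k components = (λ_1 + ... + λ_k) / Σ λ:
  k = 1: 27/42 = 0.6429
  k = 2: (27 + 10)/42 = 37/42 = 0.881
  k = 3: (27 + 10 + 5)/42 = 42/42 = 1

Summary (fraction, with percent):

explained: PC1 0.6429 (64.29%), PC2 0.2381 (23.81%), PC3 0.119 (11.9%);  cumulative: 0.6429, 0.881, 1


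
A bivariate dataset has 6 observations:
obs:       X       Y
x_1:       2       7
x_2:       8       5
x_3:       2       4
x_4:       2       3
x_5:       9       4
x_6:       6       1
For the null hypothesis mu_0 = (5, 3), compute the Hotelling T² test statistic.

Step 1 — sample mean vector:
  mean(X) = (2 + 8 + 2 + 2 + 9 + 6) / 6 = 29/6 = 4.8333
  mean(Y) = (7 + 5 + 4 + 3 + 4 + 1) / 6 = 24/6 = 4
  x̄ = (4.8333, 4),  deviation x̄ - mu_0 = (4.8333, 4) - (5, 3) = (-0.1667, 1).

Step 2 — sample covariance matrix, S[i,j] = (1/(n-1)) · Σ_k (x_{k,i} - mean_i) · (x_{k,j} - mean_j), divisor n-1 = 5:
  S[X,X] = ((-2.8333)·(-2.8333) + (3.1667)·(3.1667) + (-2.8333)·(-2.8333) + (-2.8333)·(-2.8333) + (4.1667)·(4.1667) + (1.1667)·(1.1667)) / 5 = 52.8333/5 = 10.5667
  S[X,Y] = ((-2.8333)·(3) + (3.1667)·(1) + (-2.8333)·(0) + (-2.8333)·(-1) + (4.1667)·(0) + (1.1667)·(-3)) / 5 = -6/5 = -1.2
  S[Y,Y] = ((3)·(3) + (1)·(1) + (0)·(0) + (-1)·(-1) + (0)·(0) + (-3)·(-3)) / 5 = 20/5 = 4
  S = [[10.5667, -1.2],
 [-1.2, 4]].

Step 3 — invert S. det(S) = 10.5667·4 - (-1.2)² = 40.8267.
  S^{-1} = (1/det) · [[d, -b], [-b, a]] = [[0.098, 0.0294],
 [0.0294, 0.2588]].

Step 4 — quadratic form (x̄ - mu_0)^T · S^{-1} · (x̄ - mu_0):
  S^{-1} · (x̄ - mu_0) = (0.0131, 0.2539),
  (x̄ - mu_0)^T · [...] = (-0.1667)·(0.0131) + (1)·(0.2539) = 0.2517.

Step 5 — scale by n: T² = 6 · 0.2517 = 1.5105.

T² ≈ 1.5105


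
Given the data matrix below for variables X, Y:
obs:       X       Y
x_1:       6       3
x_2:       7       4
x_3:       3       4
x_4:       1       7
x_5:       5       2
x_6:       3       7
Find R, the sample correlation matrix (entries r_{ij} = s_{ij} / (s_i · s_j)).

Step 1 — column means:
  mean(X) = (6 + 7 + 3 + 1 + 5 + 3) / 6 = 25/6 = 4.1667
  mean(Y) = (3 + 4 + 4 + 7 + 2 + 7) / 6 = 27/6 = 4.5

Step 2 — sample variances and covariances s[i,j] = (1/(n-1)) · Σ_k (x_{k,i} - mean_i) · (x_{k,j} - mean_j), with n-1 = 5:
  s[X,X] = ((1.8333)·(1.8333) + (2.8333)·(2.8333) + (-1.1667)·(-1.1667) + (-3.1667)·(-3.1667) + (0.8333)·(0.8333) + (-1.1667)·(-1.1667)) / 5 = 24.8333/5 = 4.9667
  s[X,Y] = ((1.8333)·(-1.5) + (2.8333)·(-0.5) + (-1.1667)·(-0.5) + (-3.1667)·(2.5) + (0.8333)·(-2.5) + (-1.1667)·(2.5)) / 5 = -16.5/5 = -3.3
  s[Y,Y] = ((-1.5)·(-1.5) + (-0.5)·(-0.5) + (-0.5)·(-0.5) + (2.5)·(2.5) + (-2.5)·(-2.5) + (2.5)·(2.5)) / 5 = 21.5/5 = 4.3
  Sample standard deviations s_i = √(s[i,i]):
  s(X) = √(4.9667) = 2.2286
  s(Y) = √(4.3) = 2.0736

Step 3 — r_{ij} = s_{ij} / (s_i · s_j):
  r[X,X] = 1 (diagonal).
  r[X,Y] = -3.3 / (2.2286 · 2.0736) = -3.3 / 4.6213 = -0.7141
  r[Y,Y] = 1 (diagonal).

R is symmetric with unit diagonal. Assembling:

R = [[1, -0.7141],
 [-0.7141, 1]]


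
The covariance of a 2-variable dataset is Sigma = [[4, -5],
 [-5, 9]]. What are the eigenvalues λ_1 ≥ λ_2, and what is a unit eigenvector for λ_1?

Step 1 — characteristic polynomial of 2×2 Sigma:
  det(Sigma - λI) = λ² - trace · λ + det = 0.
  trace = 4 + 9 = 13, det = 4·9 - (-5)² = 11.
Step 2 — discriminant:
  Δ = trace² - 4·det = 169 - 44 = 125.
Step 3 — eigenvalues:
  λ = (trace ± √Δ)/2 = (13 ± 11.1803)/2,
  λ_1 = 12.0902,  λ_2 = 0.9098.

Step 4 — unit eigenvector for λ_1: solve (Sigma - λ_1 I)v = 0. First row:
  (4 - 12.0902)·v_x + (-5)·v_y = 0, i.e. (-8.0902)·v_x + (-5)·v_y = 0,
  so v ∝ (b, λ_1 - a) = (-5, 8.0902); multiply by -1 so the first entry is positive: u = (5, -8.0902).
  ||u|| = √((5)² + (-8.0902)²) = √(90.4508) ≈ 9.5106,
  v_1 = u/||u|| ≈ (0.5257, -0.8507) (||v_1|| = 1).

λ_1 = 12.0902,  λ_2 = 0.9098;  v_1 ≈ (0.5257, -0.8507)


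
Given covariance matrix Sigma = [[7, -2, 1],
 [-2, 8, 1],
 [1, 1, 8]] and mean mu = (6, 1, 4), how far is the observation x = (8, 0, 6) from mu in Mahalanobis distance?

Step 1 — centre the observation: (x - mu) = (2, -1, 2).

Step 2 — invert Sigma (cofactor / det for 3×3, or solve directly):
  Sigma^{-1} = [[0.1587, 0.0428, -0.0252],
 [0.0428, 0.1385, -0.0227],
 [-0.0252, -0.0227, 0.131]].

Step 3 — form the quadratic (x - mu)^T · Sigma^{-1} · (x - mu):
  Sigma^{-1} · (x - mu) = (0.2242, -0.0982, 0.2343).
  (x - mu)^T · [Sigma^{-1} · (x - mu)] = (2)·(0.2242) + (-1)·(-0.0982) + (2)·(0.2343) = 1.0151.

Step 4 — take square root: d = √(1.0151) ≈ 1.0075.

d(x, mu) = √(1.0151) ≈ 1.0075


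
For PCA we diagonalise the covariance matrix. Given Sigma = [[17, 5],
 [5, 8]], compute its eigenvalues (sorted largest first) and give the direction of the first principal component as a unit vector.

Step 1 — characteristic polynomial of 2×2 Sigma:
  det(Sigma - λI) = λ² - trace · λ + det = 0.
  trace = 17 + 8 = 25, det = 17·8 - (5)² = 111.
Step 2 — discriminant:
  Δ = trace² - 4·det = 625 - 444 = 181.
Step 3 — eigenvalues:
  λ = (trace ± √Δ)/2 = (25 ± 13.4536)/2,
  λ_1 = 19.2268,  λ_2 = 5.7732.

Step 4 — unit eigenvector for λ_1: solve (Sigma - λ_1 I)v = 0. First row:
  (17 - 19.2268)·v_x + (5)·v_y = 0, i.e. (-2.2268)·v_x + (5)·v_y = 0,
  so v ∝ (b, λ_1 - a) = (5, 2.2268) = u.
  ||u|| = √((5)² + (2.2268)²) = √(29.9587) ≈ 5.4735,
  v_1 = u/||u|| ≈ (0.9135, 0.4068) (||v_1|| = 1).

λ_1 = 19.2268,  λ_2 = 5.7732;  v_1 ≈ (0.9135, 0.4068)


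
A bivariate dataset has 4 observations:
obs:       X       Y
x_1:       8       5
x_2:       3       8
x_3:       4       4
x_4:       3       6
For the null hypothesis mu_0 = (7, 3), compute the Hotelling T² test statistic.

Step 1 — sample mean vector:
  mean(X) = (8 + 3 + 4 + 3) / 4 = 18/4 = 4.5
  mean(Y) = (5 + 8 + 4 + 6) / 4 = 23/4 = 5.75
  x̄ = (4.5, 5.75),  deviation x̄ - mu_0 = (4.5, 5.75) - (7, 3) = (-2.5, 2.75).

Step 2 — sample covariance matrix, S[i,j] = (1/(n-1)) · Σ_k (x_{k,i} - mean_i) · (x_{k,j} - mean_j), divisor n-1 = 3:
  S[X,X] = ((3.5)·(3.5) + (-1.5)·(-1.5) + (-0.5)·(-0.5) + (-1.5)·(-1.5)) / 3 = 17/3 = 5.6667
  S[X,Y] = ((3.5)·(-0.75) + (-1.5)·(2.25) + (-0.5)·(-1.75) + (-1.5)·(0.25)) / 3 = -5.5/3 = -1.8333
  S[Y,Y] = ((-0.75)·(-0.75) + (2.25)·(2.25) + (-1.75)·(-1.75) + (0.25)·(0.25)) / 3 = 8.75/3 = 2.9167
  S = [[5.6667, -1.8333],
 [-1.8333, 2.9167]].

Step 3 — invert S. det(S) = 5.6667·2.9167 - (-1.8333)² = 13.1667.
  S^{-1} = (1/det) · [[d, -b], [-b, a]] = [[0.2215, 0.1392],
 [0.1392, 0.4304]].

Step 4 — quadratic form (x̄ - mu_0)^T · S^{-1} · (x̄ - mu_0):
  S^{-1} · (x̄ - mu_0) = (-0.1709, 0.8354),
  (x̄ - mu_0)^T · [...] = (-2.5)·(-0.1709) + (2.75)·(0.8354) = 2.7247.

Step 5 — scale by n: T² = 4 · 2.7247 = 10.8987.

T² ≈ 10.8987


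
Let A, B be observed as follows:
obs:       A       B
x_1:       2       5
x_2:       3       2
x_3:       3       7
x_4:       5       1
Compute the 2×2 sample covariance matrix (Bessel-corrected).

Step 1 — column means:
  mean(A) = (2 + 3 + 3 + 5) / 4 = 13/4 = 3.25
  mean(B) = (5 + 2 + 7 + 1) / 4 = 15/4 = 3.75

Step 2 — sample covariance S[i,j] = (1/(n-1)) · Σ_k (x_{k,i} - mean_i) · (x_{k,j} - mean_j), with n-1 = 3.
  S[A,A] = ((-1.25)·(-1.25) + (-0.25)·(-0.25) + (-0.25)·(-0.25) + (1.75)·(1.75)) / 3 = 4.75/3 = 1.5833
  S[A,B] = ((-1.25)·(1.25) + (-0.25)·(-1.75) + (-0.25)·(3.25) + (1.75)·(-2.75)) / 3 = -6.75/3 = -2.25
  S[B,B] = ((1.25)·(1.25) + (-1.75)·(-1.75) + (3.25)·(3.25) + (-2.75)·(-2.75)) / 3 = 22.75/3 = 7.5833

S is symmetric (S[j,i] = S[i,j]). Assembling:

S = [[1.5833, -2.25],
 [-2.25, 7.5833]]


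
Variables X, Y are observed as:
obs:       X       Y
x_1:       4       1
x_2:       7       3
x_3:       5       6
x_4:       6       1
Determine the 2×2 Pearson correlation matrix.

Step 1 — column means:
  mean(X) = (4 + 7 + 5 + 6) / 4 = 22/4 = 5.5
  mean(Y) = (1 + 3 + 6 + 1) / 4 = 11/4 = 2.75

Step 2 — sample variances and covariances s[i,j] = (1/(n-1)) · Σ_k (x_{k,i} - mean_i) · (x_{k,j} - mean_j), with n-1 = 3:
  s[X,X] = ((-1.5)·(-1.5) + (1.5)·(1.5) + (-0.5)·(-0.5) + (0.5)·(0.5)) / 3 = 5/3 = 1.6667
  s[X,Y] = ((-1.5)·(-1.75) + (1.5)·(0.25) + (-0.5)·(3.25) + (0.5)·(-1.75)) / 3 = 0.5/3 = 0.1667
  s[Y,Y] = ((-1.75)·(-1.75) + (0.25)·(0.25) + (3.25)·(3.25) + (-1.75)·(-1.75)) / 3 = 16.75/3 = 5.5833
  Sample standard deviations s_i = √(s[i,i]):
  s(X) = √(1.6667) = 1.291
  s(Y) = √(5.5833) = 2.3629

Step 3 — r_{ij} = s_{ij} / (s_i · s_j):
  r[X,X] = 1 (diagonal).
  r[X,Y] = 0.1667 / (1.291 · 2.3629) = 0.1667 / 3.0505 = 0.0546
  r[Y,Y] = 1 (diagonal).

R is symmetric with unit diagonal. Assembling:

R = [[1, 0.0546],
 [0.0546, 1]]


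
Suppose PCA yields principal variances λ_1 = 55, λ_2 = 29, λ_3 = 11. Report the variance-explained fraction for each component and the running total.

Step 1 — total variance = trace(Sigma) = Σ λ_i = 55 + 29 + 11 = 95.

Step 2 — fraction explained by component i = λ_i / Σ λ:
  PC1: 55/95 = 0.5789
  PC2: 29/95 = 0.3053
  PC3: 11/95 = 0.1158

Step 3 — cumulative fraction after k components = (λ_1 + ... + λ_k) / Σ λ:
  k = 1: 55/95 = 0.5789
  k = 2: (55 + 29)/95 = 84/95 = 0.8842
  k = 3: (55 + 29 + 11)/95 = 95/95 = 1

Summary (fraction, with percent):

explained: PC1 0.5789 (57.89%), PC2 0.3053 (30.53%), PC3 0.1158 (11.58%);  cumulative: 0.5789, 0.8842, 1


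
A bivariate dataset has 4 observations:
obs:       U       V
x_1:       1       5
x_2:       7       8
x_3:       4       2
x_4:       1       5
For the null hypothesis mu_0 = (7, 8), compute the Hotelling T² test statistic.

Step 1 — sample mean vector:
  mean(U) = (1 + 7 + 4 + 1) / 4 = 13/4 = 3.25
  mean(V) = (5 + 8 + 2 + 5) / 4 = 20/4 = 5
  x̄ = (3.25, 5),  deviation x̄ - mu_0 = (3.25, 5) - (7, 8) = (-3.75, -3).

Step 2 — sample covariance matrix, S[i,j] = (1/(n-1)) · Σ_k (x_{k,i} - mean_i) · (x_{k,j} - mean_j), divisor n-1 = 3:
  S[U,U] = ((-2.25)·(-2.25) + (3.75)·(3.75) + (0.75)·(0.75) + (-2.25)·(-2.25)) / 3 = 24.75/3 = 8.25
  S[U,V] = ((-2.25)·(0) + (3.75)·(3) + (0.75)·(-3) + (-2.25)·(0)) / 3 = 9/3 = 3
  S[V,V] = ((0)·(0) + (3)·(3) + (-3)·(-3) + (0)·(0)) / 3 = 18/3 = 6
  S = [[8.25, 3],
 [3, 6]].

Step 3 — invert S. det(S) = 8.25·6 - (3)² = 40.5.
  S^{-1} = (1/det) · [[d, -b], [-b, a]] = [[0.1481, -0.0741],
 [-0.0741, 0.2037]].

Step 4 — quadratic form (x̄ - mu_0)^T · S^{-1} · (x̄ - mu_0):
  S^{-1} · (x̄ - mu_0) = (-0.3333, -0.3333),
  (x̄ - mu_0)^T · [...] = (-3.75)·(-0.3333) + (-3)·(-0.3333) = 2.25.

Step 5 — scale by n: T² = 4 · 2.25 = 9.

T² ≈ 9


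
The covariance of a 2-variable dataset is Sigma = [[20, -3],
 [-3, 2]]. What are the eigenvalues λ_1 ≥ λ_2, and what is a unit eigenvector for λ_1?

Step 1 — characteristic polynomial of 2×2 Sigma:
  det(Sigma - λI) = λ² - trace · λ + det = 0.
  trace = 20 + 2 = 22, det = 20·2 - (-3)² = 31.
Step 2 — discriminant:
  Δ = trace² - 4·det = 484 - 124 = 360.
Step 3 — eigenvalues:
  λ = (trace ± √Δ)/2 = (22 ± 18.9737)/2,
  λ_1 = 20.4868,  λ_2 = 1.5132.

Step 4 — unit eigenvector for λ_1: solve (Sigma - λ_1 I)v = 0. First row:
  (20 - 20.4868)·v_x + (-3)·v_y = 0, i.e. (-0.4868)·v_x + (-3)·v_y = 0,
  so v ∝ (b, λ_1 - a) = (-3, 0.4868); multiply by -1 so the first entry is positive: u = (3, -0.4868).
  ||u|| = √((3)² + (-0.4868)²) = √(9.237) ≈ 3.0392,
  v_1 = u/||u|| ≈ (0.9871, -0.1602) (||v_1|| = 1).

λ_1 = 20.4868,  λ_2 = 1.5132;  v_1 ≈ (0.9871, -0.1602)


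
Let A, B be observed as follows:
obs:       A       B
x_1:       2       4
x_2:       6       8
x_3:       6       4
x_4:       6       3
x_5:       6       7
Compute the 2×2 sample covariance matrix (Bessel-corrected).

Step 1 — column means:
  mean(A) = (2 + 6 + 6 + 6 + 6) / 5 = 26/5 = 5.2
  mean(B) = (4 + 8 + 4 + 3 + 7) / 5 = 26/5 = 5.2

Step 2 — sample covariance S[i,j] = (1/(n-1)) · Σ_k (x_{k,i} - mean_i) · (x_{k,j} - mean_j), with n-1 = 4.
  S[A,A] = ((-3.2)·(-3.2) + (0.8)·(0.8) + (0.8)·(0.8) + (0.8)·(0.8) + (0.8)·(0.8)) / 4 = 12.8/4 = 3.2
  S[A,B] = ((-3.2)·(-1.2) + (0.8)·(2.8) + (0.8)·(-1.2) + (0.8)·(-2.2) + (0.8)·(1.8)) / 4 = 4.8/4 = 1.2
  S[B,B] = ((-1.2)·(-1.2) + (2.8)·(2.8) + (-1.2)·(-1.2) + (-2.2)·(-2.2) + (1.8)·(1.8)) / 4 = 18.8/4 = 4.7

S is symmetric (S[j,i] = S[i,j]). Assembling:

S = [[3.2, 1.2],
 [1.2, 4.7]]


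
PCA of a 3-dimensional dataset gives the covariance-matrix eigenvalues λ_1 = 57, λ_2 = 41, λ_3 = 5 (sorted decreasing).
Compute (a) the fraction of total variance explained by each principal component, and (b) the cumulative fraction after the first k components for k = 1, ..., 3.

Step 1 — total variance = trace(Sigma) = Σ λ_i = 57 + 41 + 5 = 103.

Step 2 — fraction explained by component i = λ_i / Σ λ:
  PC1: 57/103 = 0.5534
  PC2: 41/103 = 0.3981
  PC3: 5/103 = 0.0485

Step 3 — cumulative fraction after k components = (λ_1 + ... + λ_k) / Σ λ:
  k = 1: 57/103 = 0.5534
  k = 2: (57 + 41)/103 = 98/103 = 0.9515
  k = 3: (57 + 41 + 5)/103 = 103/103 = 1

Summary (fraction, with percent):

explained: PC1 0.5534 (55.34%), PC2 0.3981 (39.81%), PC3 0.0485 (4.85%);  cumulative: 0.5534, 0.9515, 1


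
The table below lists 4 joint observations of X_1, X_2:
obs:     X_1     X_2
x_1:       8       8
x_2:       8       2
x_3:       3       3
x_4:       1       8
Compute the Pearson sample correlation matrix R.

Step 1 — column means:
  mean(X_1) = (8 + 8 + 3 + 1) / 4 = 20/4 = 5
  mean(X_2) = (8 + 2 + 3 + 8) / 4 = 21/4 = 5.25

Step 2 — sample variances and covariances s[i,j] = (1/(n-1)) · Σ_k (x_{k,i} - mean_i) · (x_{k,j} - mean_j), with n-1 = 3:
  s[X_1,X_1] = ((3)·(3) + (3)·(3) + (-2)·(-2) + (-4)·(-4)) / 3 = 38/3 = 12.6667
  s[X_1,X_2] = ((3)·(2.75) + (3)·(-3.25) + (-2)·(-2.25) + (-4)·(2.75)) / 3 = -8/3 = -2.6667
  s[X_2,X_2] = ((2.75)·(2.75) + (-3.25)·(-3.25) + (-2.25)·(-2.25) + (2.75)·(2.75)) / 3 = 30.75/3 = 10.25
  Sample standard deviations s_i = √(s[i,i]):
  s(X_1) = √(12.6667) = 3.559
  s(X_2) = √(10.25) = 3.2016

Step 3 — r_{ij} = s_{ij} / (s_i · s_j):
  r[X_1,X_1] = 1 (diagonal).
  r[X_1,X_2] = -2.6667 / (3.559 · 3.2016) = -2.6667 / 11.3944 = -0.234
  r[X_2,X_2] = 1 (diagonal).

R is symmetric with unit diagonal. Assembling:

R = [[1, -0.234],
 [-0.234, 1]]


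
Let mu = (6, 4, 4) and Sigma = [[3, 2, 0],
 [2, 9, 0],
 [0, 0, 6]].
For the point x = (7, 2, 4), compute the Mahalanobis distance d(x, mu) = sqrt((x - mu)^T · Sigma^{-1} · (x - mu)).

Step 1 — centre the observation: (x - mu) = (1, -2, 0).

Step 2 — invert Sigma (cofactor / det for 3×3, or solve directly):
  Sigma^{-1} = [[0.3913, -0.087, 0],
 [-0.087, 0.1304, 0],
 [0, 0, 0.1667]].

Step 3 — form the quadratic (x - mu)^T · Sigma^{-1} · (x - mu):
  Sigma^{-1} · (x - mu) = (0.5652, -0.3478, 0).
  (x - mu)^T · [Sigma^{-1} · (x - mu)] = (1)·(0.5652) + (-2)·(-0.3478) + (0)·(0) = 1.2609.

Step 4 — take square root: d = √(1.2609) ≈ 1.1229.

d(x, mu) = √(1.2609) ≈ 1.1229


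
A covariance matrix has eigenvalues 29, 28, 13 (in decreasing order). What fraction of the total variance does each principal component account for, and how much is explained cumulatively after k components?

Step 1 — total variance = trace(Sigma) = Σ λ_i = 29 + 28 + 13 = 70.

Step 2 — fraction explained by component i = λ_i / Σ λ:
  PC1: 29/70 = 0.4143
  PC2: 28/70 = 0.4
  PC3: 13/70 = 0.1857

Step 3 — cumulative fraction after k components = (λ_1 + ... + λ_k) / Σ λ:
  k = 1: 29/70 = 0.4143
  k = 2: (29 + 28)/70 = 57/70 = 0.8143
  k = 3: (29 + 28 + 13)/70 = 70/70 = 1

Summary (fraction, with percent):

explained: PC1 0.4143 (41.43%), PC2 0.4 (40%), PC3 0.1857 (18.57%);  cumulative: 0.4143, 0.8143, 1


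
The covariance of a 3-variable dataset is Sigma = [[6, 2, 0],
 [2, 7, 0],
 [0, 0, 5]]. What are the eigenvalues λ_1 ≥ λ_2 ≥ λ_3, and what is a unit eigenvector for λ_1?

Step 1 — characteristic polynomial p(λ) = det(λI - Sigma) = λ³ - tr·λ² + c_1·λ - det, where tr = trace, c_1 = sum of the principal 2×2 minors, det = det(Sigma):
  tr = 6 + 7 + 5 = 18,
  c_1 = (6·7 - (2)²) + (6·5 - (0)²) + (7·5 - (0)²) = 38 + 30 + 35 = 103,
  det = 6·(7·5 - (0)²) - (2)·((2)·5 - (0)·(0)) + (0)·((2)·(0) - 7·(0)) = 6·(35) - (2)·(10) + (0)·(0) = 190.
  So p(λ) = λ³ - 18λ² + 103λ - 190.
Step 2 — look for an integer root (rational root theorem: any rational root is an integer divisor of 190). Testing λ = 5:
  p(5) = 125 - 450 + 515 - 190 = 0  ✓
  Dividing out (λ - 5): p(λ) = (λ - 5)(λ² - 13λ + 38).
Step 3 — remaining eigenvalues from the quadratic λ² - 13λ + 38 = 0:
  Δ = 13² - 4·38 = 169 - 152 = 17,  λ = (13 ± √17)/2 = (13 ± 4.1231)/2 ≈ 8.5616 or 4.4384.
  Sorted: λ_1 = 8.5616,  λ_2 = 5,  λ_3 = 4.4384  (check: sum = 18 = tr ✓).

Step 4 — unit eigenvector for λ_1 ≈ 8.5616: v spans the null space of (Sigma - λ_1 I), whose rows are
  r_1 = (-2.5616, 2, 0),  r_2 = (2, -1.5616, 0),  r_3 = (0, 0, -3.5616).
  v is orthogonal to every row, so take v ∝ r_1 × r_3 = ((2)·(-3.5616) - (0)·(0), (0)·(0) - (-2.5616)·(-3.5616), (-2.5616)·(0) - (2)·(0)) ≈ (-7.1231, -9.1231, 0).
  Rescale (multiply by -1 so the first nonzero entry is positive): u = (7.1231, 9.1231, 0).
  ||u|| = √((7.1231)² + (9.1231)² + (0)²) = √(133.9697) ≈ 11.5745,  v_1 = u/||u|| ≈ (0.6154, 0.7882, 0) (||v_1|| = 1).

λ_1 = 8.5616,  λ_2 = 5,  λ_3 = 4.4384;  v_1 ≈ (0.6154, 0.7882, 0)


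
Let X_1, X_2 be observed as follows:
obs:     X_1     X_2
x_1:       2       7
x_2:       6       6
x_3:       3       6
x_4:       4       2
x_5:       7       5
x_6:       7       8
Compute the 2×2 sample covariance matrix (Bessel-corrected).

Step 1 — column means:
  mean(X_1) = (2 + 6 + 3 + 4 + 7 + 7) / 6 = 29/6 = 4.8333
  mean(X_2) = (7 + 6 + 6 + 2 + 5 + 8) / 6 = 34/6 = 5.6667

Step 2 — sample covariance S[i,j] = (1/(n-1)) · Σ_k (x_{k,i} - mean_i) · (x_{k,j} - mean_j), with n-1 = 5.
  S[X_1,X_1] = ((-2.8333)·(-2.8333) + (1.1667)·(1.1667) + (-1.8333)·(-1.8333) + (-0.8333)·(-0.8333) + (2.1667)·(2.1667) + (2.1667)·(2.1667)) / 5 = 22.8333/5 = 4.5667
  S[X_1,X_2] = ((-2.8333)·(1.3333) + (1.1667)·(0.3333) + (-1.8333)·(0.3333) + (-0.8333)·(-3.6667) + (2.1667)·(-0.6667) + (2.1667)·(2.3333)) / 5 = 2.6667/5 = 0.5333
  S[X_2,X_2] = ((1.3333)·(1.3333) + (0.3333)·(0.3333) + (0.3333)·(0.3333) + (-3.6667)·(-3.6667) + (-0.6667)·(-0.6667) + (2.3333)·(2.3333)) / 5 = 21.3333/5 = 4.2667

S is symmetric (S[j,i] = S[i,j]). Assembling:

S = [[4.5667, 0.5333],
 [0.5333, 4.2667]]


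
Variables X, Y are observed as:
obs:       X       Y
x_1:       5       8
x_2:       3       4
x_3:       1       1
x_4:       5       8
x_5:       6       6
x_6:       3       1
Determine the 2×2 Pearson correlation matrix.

Step 1 — column means:
  mean(X) = (5 + 3 + 1 + 5 + 6 + 3) / 6 = 23/6 = 3.8333
  mean(Y) = (8 + 4 + 1 + 8 + 6 + 1) / 6 = 28/6 = 4.6667

Step 2 — sample variances and covariances s[i,j] = (1/(n-1)) · Σ_k (x_{k,i} - mean_i) · (x_{k,j} - mean_j), with n-1 = 5:
  s[X,X] = ((1.1667)·(1.1667) + (-0.8333)·(-0.8333) + (-2.8333)·(-2.8333) + (1.1667)·(1.1667) + (2.1667)·(2.1667) + (-0.8333)·(-0.8333)) / 5 = 16.8333/5 = 3.3667
  s[X,Y] = ((1.1667)·(3.3333) + (-0.8333)·(-0.6667) + (-2.8333)·(-3.6667) + (1.1667)·(3.3333) + (2.1667)·(1.3333) + (-0.8333)·(-3.6667)) / 5 = 24.6667/5 = 4.9333
  s[Y,Y] = ((3.3333)·(3.3333) + (-0.6667)·(-0.6667) + (-3.6667)·(-3.6667) + (3.3333)·(3.3333) + (1.3333)·(1.3333) + (-3.6667)·(-3.6667)) / 5 = 51.3333/5 = 10.2667
  Sample standard deviations s_i = √(s[i,i]):
  s(X) = √(3.3667) = 1.8348
  s(Y) = √(10.2667) = 3.2042

Step 3 — r_{ij} = s_{ij} / (s_i · s_j):
  r[X,X] = 1 (diagonal).
  r[X,Y] = 4.9333 / (1.8348 · 3.2042) = 4.9333 / 5.8792 = 0.8391
  r[Y,Y] = 1 (diagonal).

R is symmetric with unit diagonal. Assembling:

R = [[1, 0.8391],
 [0.8391, 1]]


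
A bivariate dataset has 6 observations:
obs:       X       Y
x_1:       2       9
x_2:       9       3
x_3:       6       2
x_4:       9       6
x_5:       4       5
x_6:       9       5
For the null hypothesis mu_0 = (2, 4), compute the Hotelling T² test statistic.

Step 1 — sample mean vector:
  mean(X) = (2 + 9 + 6 + 9 + 4 + 9) / 6 = 39/6 = 6.5
  mean(Y) = (9 + 3 + 2 + 6 + 5 + 5) / 6 = 30/6 = 5
  x̄ = (6.5, 5),  deviation x̄ - mu_0 = (6.5, 5) - (2, 4) = (4.5, 1).

Step 2 — sample covariance matrix, S[i,j] = (1/(n-1)) · Σ_k (x_{k,i} - mean_i) · (x_{k,j} - mean_j), divisor n-1 = 5:
  S[X,X] = ((-4.5)·(-4.5) + (2.5)·(2.5) + (-0.5)·(-0.5) + (2.5)·(2.5) + (-2.5)·(-2.5) + (2.5)·(2.5)) / 5 = 45.5/5 = 9.1
  S[X,Y] = ((-4.5)·(4) + (2.5)·(-2) + (-0.5)·(-3) + (2.5)·(1) + (-2.5)·(0) + (2.5)·(0)) / 5 = -19/5 = -3.8
  S[Y,Y] = ((4)·(4) + (-2)·(-2) + (-3)·(-3) + (1)·(1) + (0)·(0) + (0)·(0)) / 5 = 30/5 = 6
  S = [[9.1, -3.8],
 [-3.8, 6]].

Step 3 — invert S. det(S) = 9.1·6 - (-3.8)² = 40.16.
  S^{-1} = (1/det) · [[d, -b], [-b, a]] = [[0.1494, 0.0946],
 [0.0946, 0.2266]].

Step 4 — quadratic form (x̄ - mu_0)^T · S^{-1} · (x̄ - mu_0):
  S^{-1} · (x̄ - mu_0) = (0.7669, 0.6524),
  (x̄ - mu_0)^T · [...] = (4.5)·(0.7669) + (1)·(0.6524) = 4.1036.

Step 5 — scale by n: T² = 6 · 4.1036 = 24.6215.

T² ≈ 24.6215
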